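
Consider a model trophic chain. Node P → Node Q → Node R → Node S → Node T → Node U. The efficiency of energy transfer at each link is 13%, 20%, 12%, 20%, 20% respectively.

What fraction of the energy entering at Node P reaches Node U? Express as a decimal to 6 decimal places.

0.000125

Product of link efficiencies: 0.13 × 0.2 × 0.12 × 0.2 × 0.2 = 0.0001248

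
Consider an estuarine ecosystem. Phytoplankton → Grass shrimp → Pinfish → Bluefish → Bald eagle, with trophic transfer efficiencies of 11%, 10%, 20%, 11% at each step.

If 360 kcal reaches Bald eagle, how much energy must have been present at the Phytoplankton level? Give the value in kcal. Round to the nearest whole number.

1487603 kcal

Cumulative transfer efficiency: 0.11 × 0.1 × 0.2 × 0.11 = 0.000242
Phytoplankton energy = 360 / 0.000242 = 1487603 kcal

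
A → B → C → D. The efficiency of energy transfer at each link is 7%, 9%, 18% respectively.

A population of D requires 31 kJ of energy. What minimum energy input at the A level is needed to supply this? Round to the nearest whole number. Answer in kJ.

Cumulative transfer efficiency: 0.07 × 0.09 × 0.18 = 0.001134
A energy = 31 / 0.001134 = 27337 kJ

27337 kJ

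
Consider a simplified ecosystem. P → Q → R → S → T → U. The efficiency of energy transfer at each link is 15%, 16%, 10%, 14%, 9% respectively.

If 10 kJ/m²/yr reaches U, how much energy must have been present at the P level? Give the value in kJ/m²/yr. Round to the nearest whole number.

330688 kJ/m²/yr

Cumulative transfer efficiency: 0.15 × 0.16 × 0.1 × 0.14 × 0.09 = 0.00003024
P energy = 10 / 0.00003024 = 330688 kJ/m²/yr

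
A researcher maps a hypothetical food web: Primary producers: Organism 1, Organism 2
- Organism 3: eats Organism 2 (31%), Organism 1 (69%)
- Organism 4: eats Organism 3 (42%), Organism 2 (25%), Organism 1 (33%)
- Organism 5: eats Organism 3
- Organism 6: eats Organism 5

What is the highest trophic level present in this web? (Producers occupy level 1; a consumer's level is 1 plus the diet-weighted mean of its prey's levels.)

Organism 3: 1 + (0.31×1 + 0.69×1) = 2
Organism 4: 1 + (0.42×2 + 0.25×1 + 0.33×1) = 2.42
Organism 5: 1 + 2 = 3
Organism 6: 1 + 3 = 4

4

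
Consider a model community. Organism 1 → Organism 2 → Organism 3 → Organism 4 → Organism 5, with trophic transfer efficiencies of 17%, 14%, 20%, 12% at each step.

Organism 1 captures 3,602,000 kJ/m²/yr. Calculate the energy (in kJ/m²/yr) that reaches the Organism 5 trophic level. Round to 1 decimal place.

Organism 2: 3602000 × 0.17 = 612340 kJ/m²/yr
Organism 3: 612340 × 0.14 = 85727.6 kJ/m²/yr
Organism 4: 85727.6 × 0.2 = 17145.52 kJ/m²/yr
Organism 5: 17145.52 × 0.12 = 2057.4624 kJ/m²/yr

2057.5 kJ/m²/yr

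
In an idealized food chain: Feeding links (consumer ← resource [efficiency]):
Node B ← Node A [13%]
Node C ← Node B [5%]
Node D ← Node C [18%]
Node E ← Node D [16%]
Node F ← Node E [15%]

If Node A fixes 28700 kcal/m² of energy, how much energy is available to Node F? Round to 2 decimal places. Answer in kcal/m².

Node B: 28700 × 0.13 = 3731 kcal/m²
Node C: 3731 × 0.05 = 186.55 kcal/m²
Node D: 186.55 × 0.18 = 33.579 kcal/m²
Node E: 33.579 × 0.16 = 5.37264 kcal/m²
Node F: 5.37264 × 0.15 = 0.805896 kcal/m²

0.81 kcal/m²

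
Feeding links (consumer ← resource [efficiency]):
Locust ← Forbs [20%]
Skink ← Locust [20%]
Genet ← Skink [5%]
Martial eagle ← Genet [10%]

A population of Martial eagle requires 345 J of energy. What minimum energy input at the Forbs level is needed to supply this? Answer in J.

1725000 J

Cumulative transfer efficiency: 0.2 × 0.2 × 0.05 × 0.1 = 0.0002
Forbs energy = 345 / 0.0002 = 1725000 J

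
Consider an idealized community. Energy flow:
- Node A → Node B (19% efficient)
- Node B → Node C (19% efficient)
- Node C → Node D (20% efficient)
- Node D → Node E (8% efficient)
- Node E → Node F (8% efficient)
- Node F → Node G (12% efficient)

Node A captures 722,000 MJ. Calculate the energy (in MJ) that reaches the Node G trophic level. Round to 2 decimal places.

Node B: 722000 × 0.19 = 137180 MJ
Node C: 137180 × 0.19 = 26064.2 MJ
Node D: 26064.2 × 0.2 = 5212.84 MJ
Node E: 5212.84 × 0.08 = 417.0272 MJ
Node F: 417.0272 × 0.08 = 33.362176 MJ
Node G: 33.362176 × 0.12 = 4.00346112 MJ

4.00 MJ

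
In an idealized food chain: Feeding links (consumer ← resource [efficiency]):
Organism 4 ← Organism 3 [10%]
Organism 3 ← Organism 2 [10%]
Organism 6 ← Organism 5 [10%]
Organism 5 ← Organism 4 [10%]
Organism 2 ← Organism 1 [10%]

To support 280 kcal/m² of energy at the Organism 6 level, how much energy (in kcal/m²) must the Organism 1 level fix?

28000000 kcal/m²

Cumulative transfer efficiency: 0.1 × 0.1 × 0.1 × 0.1 × 0.1 = 0.00001
Organism 1 energy = 280 / 0.00001 = 28000000 kcal/m²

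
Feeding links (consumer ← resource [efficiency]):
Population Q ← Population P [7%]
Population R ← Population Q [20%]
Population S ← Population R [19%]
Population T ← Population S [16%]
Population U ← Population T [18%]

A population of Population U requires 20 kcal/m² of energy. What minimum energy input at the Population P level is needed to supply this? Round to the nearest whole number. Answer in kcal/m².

Cumulative transfer efficiency: 0.07 × 0.2 × 0.19 × 0.16 × 0.18 = 0.000076608
Population P energy = 20 / 0.000076608 = 261069 kcal/m²

261069 kcal/m²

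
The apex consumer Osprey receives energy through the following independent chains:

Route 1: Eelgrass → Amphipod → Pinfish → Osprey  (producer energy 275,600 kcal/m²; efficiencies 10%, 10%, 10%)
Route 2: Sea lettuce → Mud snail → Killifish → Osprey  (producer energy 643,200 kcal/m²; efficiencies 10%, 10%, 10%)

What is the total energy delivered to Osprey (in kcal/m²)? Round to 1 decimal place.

Route 1: 275600 × 0.1 × 0.1 × 0.1 = 275.6 kcal/m²
Route 2: 643200 × 0.1 × 0.1 × 0.1 = 643.2 kcal/m²
Total at Osprey: 275.6 + 643.2 = 918.8 kcal/m²

918.8 kcal/m²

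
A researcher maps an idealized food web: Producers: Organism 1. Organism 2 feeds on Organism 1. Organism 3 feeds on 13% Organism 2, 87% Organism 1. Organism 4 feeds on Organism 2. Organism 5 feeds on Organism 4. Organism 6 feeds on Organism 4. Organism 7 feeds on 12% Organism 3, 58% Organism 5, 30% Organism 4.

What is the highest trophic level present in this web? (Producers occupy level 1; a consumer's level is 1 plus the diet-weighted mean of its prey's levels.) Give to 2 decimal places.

4.48

Organism 2: 1 + 1 = 2
Organism 3: 1 + (0.13×2 + 0.87×1) = 2.13
Organism 4: 1 + 2 = 3
Organism 5: 1 + 3 = 4
Organism 6: 1 + 3 = 4
Organism 7: 1 + (0.12×2.13 + 0.58×4 + 0.3×3) = 4.4756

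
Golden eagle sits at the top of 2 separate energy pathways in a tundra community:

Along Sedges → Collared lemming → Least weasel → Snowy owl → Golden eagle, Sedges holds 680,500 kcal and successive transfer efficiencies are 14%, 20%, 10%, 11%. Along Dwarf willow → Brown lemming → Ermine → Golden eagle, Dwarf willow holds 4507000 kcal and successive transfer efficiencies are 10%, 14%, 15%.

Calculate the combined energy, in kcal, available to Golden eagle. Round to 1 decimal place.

Via Sedges: 680500 × 0.14 × 0.2 × 0.1 × 0.11 = 209.594 kcal
Via Dwarf willow: 4507000 × 0.1 × 0.14 × 0.15 = 9464.7 kcal
Total at Golden eagle: 209.594 + 9464.7 = 9674.294 kcal

9674.3 kcal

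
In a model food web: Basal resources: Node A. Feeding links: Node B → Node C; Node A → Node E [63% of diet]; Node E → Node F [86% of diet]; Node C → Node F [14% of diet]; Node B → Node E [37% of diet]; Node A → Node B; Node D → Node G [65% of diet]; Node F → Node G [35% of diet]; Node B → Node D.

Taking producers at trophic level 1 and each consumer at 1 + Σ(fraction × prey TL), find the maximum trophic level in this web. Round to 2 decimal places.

Node B: 1 + 1 = 2
Node C: 1 + 2 = 3
Node D: 1 + 2 = 3
Node E: 1 + (0.63×1 + 0.37×2) = 2.37
Node F: 1 + (0.14×3 + 0.86×2.37) = 3.4582
Node G: 1 + (0.65×3 + 0.35×3.4582) = 4.16037

4.16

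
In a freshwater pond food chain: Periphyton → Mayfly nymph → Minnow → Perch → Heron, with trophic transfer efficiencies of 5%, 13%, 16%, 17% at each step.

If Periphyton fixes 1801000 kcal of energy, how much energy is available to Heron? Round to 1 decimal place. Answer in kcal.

Mayfly nymph: 1801000 × 0.05 = 90050 kcal
Minnow: 90050 × 0.13 = 11706.5 kcal
Perch: 11706.5 × 0.16 = 1873.04 kcal
Heron: 1873.04 × 0.17 = 318.4168 kcal

318.4 kcal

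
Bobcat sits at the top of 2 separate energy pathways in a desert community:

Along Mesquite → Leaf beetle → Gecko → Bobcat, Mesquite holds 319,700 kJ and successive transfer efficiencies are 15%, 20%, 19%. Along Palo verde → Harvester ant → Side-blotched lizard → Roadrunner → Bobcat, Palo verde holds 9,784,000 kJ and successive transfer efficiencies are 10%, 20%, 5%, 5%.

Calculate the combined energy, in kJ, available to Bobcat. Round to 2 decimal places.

2311.49 kJ

Via Mesquite: 319700 × 0.15 × 0.2 × 0.19 = 1822.29 kJ
Via Palo verde: 9784000 × 0.1 × 0.2 × 0.05 × 0.05 = 489.2 kJ
Total at Bobcat: 1822.29 + 489.2 = 2311.49 kJ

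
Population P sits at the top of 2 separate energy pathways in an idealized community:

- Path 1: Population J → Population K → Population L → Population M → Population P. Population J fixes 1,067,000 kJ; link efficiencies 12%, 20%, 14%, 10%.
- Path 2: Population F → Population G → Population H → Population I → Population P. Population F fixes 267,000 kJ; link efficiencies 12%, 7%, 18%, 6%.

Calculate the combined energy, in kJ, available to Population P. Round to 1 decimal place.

Path 1: 1067000 × 0.12 × 0.2 × 0.14 × 0.1 = 358.512 kJ
Path 2: 267000 × 0.12 × 0.07 × 0.18 × 0.06 = 24.22224 kJ
Total at Population P: 358.512 + 24.22224 = 382.73424 kJ

382.7 kJ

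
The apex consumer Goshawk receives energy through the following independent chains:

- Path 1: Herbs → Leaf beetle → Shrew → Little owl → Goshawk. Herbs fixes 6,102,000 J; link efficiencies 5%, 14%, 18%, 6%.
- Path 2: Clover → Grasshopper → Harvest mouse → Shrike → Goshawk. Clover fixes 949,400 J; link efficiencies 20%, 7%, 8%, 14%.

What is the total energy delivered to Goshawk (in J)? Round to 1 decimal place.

Path 1: 6102000 × 0.05 × 0.14 × 0.18 × 0.06 = 461.3112 J
Path 2: 949400 × 0.2 × 0.07 × 0.08 × 0.14 = 148.86592 J
Total at Goshawk: 461.3112 + 148.86592 = 610.17712 J

610.2 J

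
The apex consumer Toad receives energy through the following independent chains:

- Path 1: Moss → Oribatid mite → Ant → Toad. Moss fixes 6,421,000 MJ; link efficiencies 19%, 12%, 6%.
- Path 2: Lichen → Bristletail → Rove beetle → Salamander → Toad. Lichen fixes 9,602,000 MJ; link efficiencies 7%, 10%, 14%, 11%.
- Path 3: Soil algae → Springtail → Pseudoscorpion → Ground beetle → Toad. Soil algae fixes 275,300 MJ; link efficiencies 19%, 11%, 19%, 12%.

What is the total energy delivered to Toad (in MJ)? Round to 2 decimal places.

9950.21 MJ

Path 1: 6421000 × 0.19 × 0.12 × 0.06 = 8783.928 MJ
Path 2: 9602000 × 0.07 × 0.1 × 0.14 × 0.11 = 1035.0956 MJ
Path 3: 275300 × 0.19 × 0.11 × 0.19 × 0.12 = 131.185956 MJ
Total at Toad: 8783.928 + 1035.0956 + 131.185956 = 9950.209556 MJ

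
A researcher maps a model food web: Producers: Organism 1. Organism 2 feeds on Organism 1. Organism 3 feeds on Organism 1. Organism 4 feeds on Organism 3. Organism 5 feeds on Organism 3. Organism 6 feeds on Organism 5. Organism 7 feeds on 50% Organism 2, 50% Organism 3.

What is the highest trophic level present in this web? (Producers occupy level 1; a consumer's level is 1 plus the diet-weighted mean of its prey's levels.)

4

Organism 2: 1 + 1 = 2
Organism 3: 1 + 1 = 2
Organism 4: 1 + 2 = 3
Organism 5: 1 + 2 = 3
Organism 6: 1 + 3 = 4
Organism 7: 1 + (0.5×2 + 0.5×2) = 3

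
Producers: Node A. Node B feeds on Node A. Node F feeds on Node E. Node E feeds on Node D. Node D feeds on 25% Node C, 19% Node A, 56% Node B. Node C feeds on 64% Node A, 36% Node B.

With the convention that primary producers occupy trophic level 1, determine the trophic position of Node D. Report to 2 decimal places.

2.90

Node B: 1 + 1 = 2
Node C: 1 + (0.64×1 + 0.36×2) = 2.36
Node D: 1 + (0.25×2.36 + 0.19×1 + 0.56×2) = 2.9
Node E: 1 + 2.9 = 3.9
Node F: 1 + 3.9 = 4.9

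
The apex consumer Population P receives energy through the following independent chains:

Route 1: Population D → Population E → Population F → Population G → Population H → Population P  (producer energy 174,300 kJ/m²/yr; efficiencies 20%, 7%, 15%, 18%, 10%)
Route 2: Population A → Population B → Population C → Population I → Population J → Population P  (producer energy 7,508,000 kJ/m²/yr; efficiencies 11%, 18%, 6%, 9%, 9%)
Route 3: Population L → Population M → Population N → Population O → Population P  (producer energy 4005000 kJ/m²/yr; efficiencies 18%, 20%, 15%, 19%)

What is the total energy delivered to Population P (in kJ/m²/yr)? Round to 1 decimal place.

Route 1: 174300 × 0.2 × 0.07 × 0.15 × 0.18 × 0.1 = 6.58854 kJ/m²/yr
Route 2: 7508000 × 0.11 × 0.18 × 0.06 × 0.09 × 0.09 = 72.2479824 kJ/m²/yr
Route 3: 4005000 × 0.18 × 0.2 × 0.15 × 0.19 = 4109.13 kJ/m²/yr
Total at Population P: 6.58854 + 72.2479824 + 4109.13 = 4187.9665224 kJ/m²/yr

4188.0 kJ/m²/yr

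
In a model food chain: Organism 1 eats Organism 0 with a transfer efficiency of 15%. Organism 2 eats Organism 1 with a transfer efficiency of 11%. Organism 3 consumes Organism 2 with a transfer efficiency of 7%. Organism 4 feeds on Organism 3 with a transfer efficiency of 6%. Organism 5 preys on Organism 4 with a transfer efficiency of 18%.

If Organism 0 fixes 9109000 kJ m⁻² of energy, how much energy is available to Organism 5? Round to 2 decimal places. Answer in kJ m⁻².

113.63 kJ m⁻²

Organism 1: 9109000 × 0.15 = 1366350 kJ m⁻²
Organism 2: 1366350 × 0.11 = 150298.5 kJ m⁻²
Organism 3: 150298.5 × 0.07 = 10520.895 kJ m⁻²
Organism 4: 10520.895 × 0.06 = 631.2537 kJ m⁻²
Organism 5: 631.2537 × 0.18 = 113.625666 kJ m⁻²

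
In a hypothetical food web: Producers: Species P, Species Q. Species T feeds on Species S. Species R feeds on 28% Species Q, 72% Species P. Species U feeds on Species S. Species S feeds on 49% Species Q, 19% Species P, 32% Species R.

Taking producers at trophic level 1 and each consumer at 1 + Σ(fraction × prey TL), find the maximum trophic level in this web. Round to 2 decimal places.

3.32

Species R: 1 + (0.28×1 + 0.72×1) = 2
Species S: 1 + (0.49×1 + 0.19×1 + 0.32×2) = 2.32
Species T: 1 + 2.32 = 3.32
Species U: 1 + 2.32 = 3.32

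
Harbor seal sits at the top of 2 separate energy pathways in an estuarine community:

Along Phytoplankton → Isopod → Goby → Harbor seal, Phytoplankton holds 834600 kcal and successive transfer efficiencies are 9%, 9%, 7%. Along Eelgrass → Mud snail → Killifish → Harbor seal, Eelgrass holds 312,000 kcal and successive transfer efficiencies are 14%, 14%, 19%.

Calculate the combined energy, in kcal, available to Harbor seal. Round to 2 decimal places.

1635.11 kcal

Via Phytoplankton: 834600 × 0.09 × 0.09 × 0.07 = 473.2182 kcal
Via Eelgrass: 312000 × 0.14 × 0.14 × 0.19 = 1161.888 kcal
Total at Harbor seal: 473.2182 + 1161.888 = 1635.1062 kcal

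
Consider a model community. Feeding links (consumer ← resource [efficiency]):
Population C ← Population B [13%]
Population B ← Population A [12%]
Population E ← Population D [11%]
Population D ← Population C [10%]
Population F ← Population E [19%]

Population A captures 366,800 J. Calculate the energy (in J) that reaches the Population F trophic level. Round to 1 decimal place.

Population B: 366800 × 0.12 = 44016 J
Population C: 44016 × 0.13 = 5722.08 J
Population D: 5722.08 × 0.1 = 572.208 J
Population E: 572.208 × 0.11 = 62.94288 J
Population F: 62.94288 × 0.19 = 11.9591472 J

12.0 J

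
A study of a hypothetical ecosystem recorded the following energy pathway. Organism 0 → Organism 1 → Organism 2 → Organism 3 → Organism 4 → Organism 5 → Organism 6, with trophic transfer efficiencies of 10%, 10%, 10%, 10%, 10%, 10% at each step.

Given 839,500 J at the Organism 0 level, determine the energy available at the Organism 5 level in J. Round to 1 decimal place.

8.4 J

Organism 1: 839500 × 0.1 = 83950 J
Organism 2: 83950 × 0.1 = 8395 J
Organism 3: 8395 × 0.1 = 839.5 J
Organism 4: 839.5 × 0.1 = 83.95 J
Organism 5: 83.95 × 0.1 = 8.395 J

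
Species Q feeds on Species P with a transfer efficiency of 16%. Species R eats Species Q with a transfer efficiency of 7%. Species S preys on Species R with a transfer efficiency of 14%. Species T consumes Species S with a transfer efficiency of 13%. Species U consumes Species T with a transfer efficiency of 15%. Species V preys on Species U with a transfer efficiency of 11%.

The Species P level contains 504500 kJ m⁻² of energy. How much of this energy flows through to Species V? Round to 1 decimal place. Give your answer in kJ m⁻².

Species Q: 504500 × 0.16 = 80720 kJ m⁻²
Species R: 80720 × 0.07 = 5650.4 kJ m⁻²
Species S: 5650.4 × 0.14 = 791.056 kJ m⁻²
Species T: 791.056 × 0.13 = 102.83728 kJ m⁻²
Species U: 102.83728 × 0.15 = 15.425592 kJ m⁻²
Species V: 15.425592 × 0.11 = 1.69681512 kJ m⁻²

1.7 kJ m⁻²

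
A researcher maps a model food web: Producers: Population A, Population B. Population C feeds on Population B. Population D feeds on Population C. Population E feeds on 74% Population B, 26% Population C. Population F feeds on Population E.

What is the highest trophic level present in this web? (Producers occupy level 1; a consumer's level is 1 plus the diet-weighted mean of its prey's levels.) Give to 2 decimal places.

3.26

Population C: 1 + 1 = 2
Population D: 1 + 2 = 3
Population E: 1 + (0.74×1 + 0.26×2) = 2.26
Population F: 1 + 2.26 = 3.26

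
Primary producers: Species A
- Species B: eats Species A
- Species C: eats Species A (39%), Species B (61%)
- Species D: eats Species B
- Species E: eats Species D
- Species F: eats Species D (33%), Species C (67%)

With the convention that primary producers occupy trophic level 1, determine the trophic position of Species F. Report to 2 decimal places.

3.74

Species B: 1 + 1 = 2
Species C: 1 + (0.39×1 + 0.61×2) = 2.61
Species D: 1 + 2 = 3
Species E: 1 + 3 = 4
Species F: 1 + (0.33×3 + 0.67×2.61) = 3.7387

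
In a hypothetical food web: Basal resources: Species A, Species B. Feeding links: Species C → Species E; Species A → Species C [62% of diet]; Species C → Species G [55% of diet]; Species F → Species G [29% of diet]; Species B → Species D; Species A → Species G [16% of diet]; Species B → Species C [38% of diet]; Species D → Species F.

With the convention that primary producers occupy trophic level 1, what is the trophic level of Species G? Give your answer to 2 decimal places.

3.13

Species C: 1 + (0.62×1 + 0.38×1) = 2
Species D: 1 + 1 = 2
Species E: 1 + 2 = 3
Species F: 1 + 2 = 3
Species G: 1 + (0.55×2 + 0.29×3 + 0.16×1) = 3.13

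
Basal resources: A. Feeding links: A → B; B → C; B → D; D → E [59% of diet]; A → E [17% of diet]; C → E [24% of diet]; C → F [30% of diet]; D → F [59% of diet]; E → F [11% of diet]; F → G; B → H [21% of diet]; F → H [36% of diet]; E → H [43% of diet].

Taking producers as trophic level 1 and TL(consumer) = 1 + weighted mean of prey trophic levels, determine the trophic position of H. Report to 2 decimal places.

B: 1 + 1 = 2
C: 1 + 2 = 3
D: 1 + 2 = 3
E: 1 + (0.59×3 + 0.17×1 + 0.24×3) = 3.66
F: 1 + (0.3×3 + 0.59×3 + 0.11×3.66) = 4.0726
G: 1 + 4.0726 = 5.0726
H: 1 + (0.21×2 + 0.36×4.0726 + 0.43×3.66) = 4.459936

4.46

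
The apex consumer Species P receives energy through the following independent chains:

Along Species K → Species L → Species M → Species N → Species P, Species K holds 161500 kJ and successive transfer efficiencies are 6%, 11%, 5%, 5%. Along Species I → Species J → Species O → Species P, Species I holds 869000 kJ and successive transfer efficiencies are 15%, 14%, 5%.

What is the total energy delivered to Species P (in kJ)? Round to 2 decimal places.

915.11 kJ

Via Species K: 161500 × 0.06 × 0.11 × 0.05 × 0.05 = 2.66475 kJ
Via Species I: 869000 × 0.15 × 0.14 × 0.05 = 912.45 kJ
Total at Species P: 2.66475 + 912.45 = 915.11475 kJ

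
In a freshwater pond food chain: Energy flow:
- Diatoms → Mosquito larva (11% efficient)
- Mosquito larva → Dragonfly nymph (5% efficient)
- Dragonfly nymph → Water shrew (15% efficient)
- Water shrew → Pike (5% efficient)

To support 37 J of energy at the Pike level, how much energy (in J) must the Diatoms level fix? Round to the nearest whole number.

896970 J

Cumulative transfer efficiency: 0.11 × 0.05 × 0.15 × 0.05 = 0.00004125
Diatoms energy = 37 / 0.00004125 = 896970 J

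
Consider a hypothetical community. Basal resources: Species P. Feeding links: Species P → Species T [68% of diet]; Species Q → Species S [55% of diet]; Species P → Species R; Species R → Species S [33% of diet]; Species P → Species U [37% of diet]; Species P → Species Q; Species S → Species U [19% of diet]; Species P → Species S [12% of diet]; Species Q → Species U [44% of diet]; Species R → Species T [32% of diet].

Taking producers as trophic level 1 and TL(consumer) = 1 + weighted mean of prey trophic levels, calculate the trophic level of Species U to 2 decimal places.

Species Q: 1 + 1 = 2
Species R: 1 + 1 = 2
Species S: 1 + (0.55×2 + 0.33×2 + 0.12×1) = 2.88
Species T: 1 + (0.68×1 + 0.32×2) = 2.32
Species U: 1 + (0.44×2 + 0.19×2.88 + 0.37×1) = 2.7972

2.80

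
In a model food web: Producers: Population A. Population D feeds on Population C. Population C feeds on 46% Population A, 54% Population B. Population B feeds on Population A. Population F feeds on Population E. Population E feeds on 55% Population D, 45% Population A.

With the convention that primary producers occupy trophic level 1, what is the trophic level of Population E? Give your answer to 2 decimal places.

3.40

Population B: 1 + 1 = 2
Population C: 1 + (0.46×1 + 0.54×2) = 2.54
Population D: 1 + 2.54 = 3.54
Population E: 1 + (0.55×3.54 + 0.45×1) = 3.397
Population F: 1 + 3.397 = 4.397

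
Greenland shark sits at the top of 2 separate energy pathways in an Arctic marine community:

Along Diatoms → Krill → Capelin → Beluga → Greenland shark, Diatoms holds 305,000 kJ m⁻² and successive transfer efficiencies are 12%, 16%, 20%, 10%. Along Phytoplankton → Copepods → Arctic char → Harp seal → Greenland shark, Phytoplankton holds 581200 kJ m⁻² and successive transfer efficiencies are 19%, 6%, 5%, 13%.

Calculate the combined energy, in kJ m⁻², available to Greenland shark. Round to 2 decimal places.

160.19 kJ m⁻²

Via Diatoms: 305000 × 0.12 × 0.16 × 0.2 × 0.1 = 117.12 kJ m⁻²
Via Phytoplankton: 581200 × 0.19 × 0.06 × 0.05 × 0.13 = 43.06692 kJ m⁻²
Total at Greenland shark: 117.12 + 43.06692 = 160.18692 kJ m⁻²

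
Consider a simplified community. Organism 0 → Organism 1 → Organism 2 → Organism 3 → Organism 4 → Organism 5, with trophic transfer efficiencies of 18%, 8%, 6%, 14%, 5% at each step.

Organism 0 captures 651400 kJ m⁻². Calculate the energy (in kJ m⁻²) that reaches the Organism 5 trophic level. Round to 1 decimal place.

3.9 kJ m⁻²

Organism 1: 651400 × 0.18 = 117252 kJ m⁻²
Organism 2: 117252 × 0.08 = 9380.16 kJ m⁻²
Organism 3: 9380.16 × 0.06 = 562.8096 kJ m⁻²
Organism 4: 562.8096 × 0.14 = 78.793344 kJ m⁻²
Organism 5: 78.793344 × 0.05 = 3.9396672 kJ m⁻²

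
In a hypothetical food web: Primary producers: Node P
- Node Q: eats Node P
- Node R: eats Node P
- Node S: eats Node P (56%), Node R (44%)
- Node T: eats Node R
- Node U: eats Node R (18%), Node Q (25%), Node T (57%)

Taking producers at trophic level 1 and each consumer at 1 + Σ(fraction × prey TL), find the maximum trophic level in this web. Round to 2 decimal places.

Node Q: 1 + 1 = 2
Node R: 1 + 1 = 2
Node S: 1 + (0.56×1 + 0.44×2) = 2.44
Node T: 1 + 2 = 3
Node U: 1 + (0.18×2 + 0.25×2 + 0.57×3) = 3.57

3.57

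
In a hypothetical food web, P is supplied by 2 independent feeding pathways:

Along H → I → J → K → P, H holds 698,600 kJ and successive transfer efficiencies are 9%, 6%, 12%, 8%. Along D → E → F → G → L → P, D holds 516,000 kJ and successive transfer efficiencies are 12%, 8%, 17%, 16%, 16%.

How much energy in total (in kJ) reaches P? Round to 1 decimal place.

57.8 kJ

Via H: 698600 × 0.09 × 0.06 × 0.12 × 0.08 = 36.215424 kJ
Via D: 516000 × 0.12 × 0.08 × 0.17 × 0.16 × 0.16 = 21.5580672 kJ
Total at P: 36.215424 + 21.5580672 = 57.7734912 kJ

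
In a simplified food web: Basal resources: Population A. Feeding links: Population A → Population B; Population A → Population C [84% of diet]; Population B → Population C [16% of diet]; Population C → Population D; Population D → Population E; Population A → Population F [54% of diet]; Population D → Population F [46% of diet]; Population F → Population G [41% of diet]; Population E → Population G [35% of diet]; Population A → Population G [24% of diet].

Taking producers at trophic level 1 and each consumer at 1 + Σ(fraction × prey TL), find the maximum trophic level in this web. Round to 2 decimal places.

Population B: 1 + 1 = 2
Population C: 1 + (0.84×1 + 0.16×2) = 2.16
Population D: 1 + 2.16 = 3.16
Population E: 1 + 3.16 = 4.16
Population F: 1 + (0.54×1 + 0.46×3.16) = 2.9936
Population G: 1 + (0.41×2.9936 + 0.35×4.16 + 0.24×1) = 3.923376

4.16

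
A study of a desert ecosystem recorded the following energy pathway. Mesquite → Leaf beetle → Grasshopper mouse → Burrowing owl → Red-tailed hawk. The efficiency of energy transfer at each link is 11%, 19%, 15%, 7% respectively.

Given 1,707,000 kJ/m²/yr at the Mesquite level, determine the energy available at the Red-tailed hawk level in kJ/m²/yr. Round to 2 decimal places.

374.60 kJ/m²/yr

Leaf beetle: 1707000 × 0.11 = 187770 kJ/m²/yr
Grasshopper mouse: 187770 × 0.19 = 35676.3 kJ/m²/yr
Burrowing owl: 35676.3 × 0.15 = 5351.445 kJ/m²/yr
Red-tailed hawk: 5351.445 × 0.07 = 374.60115 kJ/m²/yr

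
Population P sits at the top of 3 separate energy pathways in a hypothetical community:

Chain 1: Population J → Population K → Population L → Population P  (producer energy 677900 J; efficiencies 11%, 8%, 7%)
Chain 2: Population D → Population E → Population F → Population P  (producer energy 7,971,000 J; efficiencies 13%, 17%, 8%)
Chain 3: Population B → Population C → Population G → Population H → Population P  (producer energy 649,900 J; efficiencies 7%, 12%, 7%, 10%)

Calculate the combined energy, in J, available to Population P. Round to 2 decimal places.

Chain 1: 677900 × 0.11 × 0.08 × 0.07 = 417.5864 J
Chain 2: 7971000 × 0.13 × 0.17 × 0.08 = 14092.728 J
Chain 3: 649900 × 0.07 × 0.12 × 0.07 × 0.1 = 38.21412 J
Total at Population P: 417.5864 + 14092.728 + 38.21412 = 14548.52852 J

14548.53 J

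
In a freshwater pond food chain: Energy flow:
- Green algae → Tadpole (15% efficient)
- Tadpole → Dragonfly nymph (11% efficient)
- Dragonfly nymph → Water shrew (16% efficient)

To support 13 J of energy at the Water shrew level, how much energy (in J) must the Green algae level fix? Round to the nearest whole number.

4924 J

Cumulative transfer efficiency: 0.15 × 0.11 × 0.16 = 0.00264
Green algae energy = 13 / 0.00264 = 4924 J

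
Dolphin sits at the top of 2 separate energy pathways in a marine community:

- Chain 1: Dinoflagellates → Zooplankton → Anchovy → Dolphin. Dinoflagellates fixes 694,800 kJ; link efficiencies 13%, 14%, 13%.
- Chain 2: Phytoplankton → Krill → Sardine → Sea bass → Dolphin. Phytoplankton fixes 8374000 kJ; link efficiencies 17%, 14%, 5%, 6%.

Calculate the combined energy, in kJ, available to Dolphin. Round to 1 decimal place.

2241.8 kJ

Chain 1: 694800 × 0.13 × 0.14 × 0.13 = 1643.8968 kJ
Chain 2: 8374000 × 0.17 × 0.14 × 0.05 × 0.06 = 597.9036 kJ
Total at Dolphin: 1643.8968 + 597.9036 = 2241.8004 kJ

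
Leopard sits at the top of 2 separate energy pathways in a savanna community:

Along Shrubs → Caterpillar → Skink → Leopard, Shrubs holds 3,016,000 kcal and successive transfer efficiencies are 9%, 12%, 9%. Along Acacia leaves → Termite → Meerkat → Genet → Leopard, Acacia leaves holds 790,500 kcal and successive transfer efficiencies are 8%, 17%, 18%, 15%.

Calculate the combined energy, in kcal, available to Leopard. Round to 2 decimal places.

3221.82 kcal

Via Shrubs: 3016000 × 0.09 × 0.12 × 0.09 = 2931.552 kcal
Via Acacia leaves: 790500 × 0.08 × 0.17 × 0.18 × 0.15 = 290.2716 kcal
Total at Leopard: 2931.552 + 290.2716 = 3221.8236 kcal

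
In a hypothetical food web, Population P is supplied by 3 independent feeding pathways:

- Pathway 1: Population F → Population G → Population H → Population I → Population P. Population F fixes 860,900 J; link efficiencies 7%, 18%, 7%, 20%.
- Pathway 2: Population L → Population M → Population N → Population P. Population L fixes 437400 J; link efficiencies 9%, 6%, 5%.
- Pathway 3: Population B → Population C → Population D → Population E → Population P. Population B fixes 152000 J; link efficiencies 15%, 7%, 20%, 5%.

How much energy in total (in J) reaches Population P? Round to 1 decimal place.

Pathway 1: 860900 × 0.07 × 0.18 × 0.07 × 0.2 = 151.86276 J
Pathway 2: 437400 × 0.09 × 0.06 × 0.05 = 118.098 J
Pathway 3: 152000 × 0.15 × 0.07 × 0.2 × 0.05 = 15.96 J
Total at Population P: 151.86276 + 118.098 + 15.96 = 285.92076 J

285.9 J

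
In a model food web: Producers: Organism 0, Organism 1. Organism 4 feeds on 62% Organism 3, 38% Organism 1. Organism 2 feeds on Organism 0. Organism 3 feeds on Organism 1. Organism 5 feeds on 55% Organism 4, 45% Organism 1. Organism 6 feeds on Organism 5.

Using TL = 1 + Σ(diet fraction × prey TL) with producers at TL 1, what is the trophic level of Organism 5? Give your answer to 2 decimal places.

Organism 2: 1 + 1 = 2
Organism 3: 1 + 1 = 2
Organism 4: 1 + (0.62×2 + 0.38×1) = 2.62
Organism 5: 1 + (0.55×2.62 + 0.45×1) = 2.891
Organism 6: 1 + 2.891 = 3.891

2.89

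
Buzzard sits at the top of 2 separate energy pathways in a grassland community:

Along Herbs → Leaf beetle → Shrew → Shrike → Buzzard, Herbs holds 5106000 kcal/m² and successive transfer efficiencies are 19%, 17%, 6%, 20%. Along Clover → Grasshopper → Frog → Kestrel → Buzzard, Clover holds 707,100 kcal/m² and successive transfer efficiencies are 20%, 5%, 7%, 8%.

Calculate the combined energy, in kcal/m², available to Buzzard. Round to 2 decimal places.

2018.68 kcal/m²

Via Herbs: 5106000 × 0.19 × 0.17 × 0.06 × 0.2 = 1979.0856 kcal/m²
Via Clover: 707100 × 0.2 × 0.05 × 0.07 × 0.08 = 39.5976 kcal/m²
Total at Buzzard: 1979.0856 + 39.5976 = 2018.6832 kcal/m²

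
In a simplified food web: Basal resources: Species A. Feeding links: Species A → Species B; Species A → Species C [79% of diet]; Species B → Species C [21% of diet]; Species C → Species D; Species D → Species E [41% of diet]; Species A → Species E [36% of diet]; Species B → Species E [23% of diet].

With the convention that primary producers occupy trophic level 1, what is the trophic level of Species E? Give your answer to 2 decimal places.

Species B: 1 + 1 = 2
Species C: 1 + (0.79×1 + 0.21×2) = 2.21
Species D: 1 + 2.21 = 3.21
Species E: 1 + (0.41×3.21 + 0.36×1 + 0.23×2) = 3.1361

3.14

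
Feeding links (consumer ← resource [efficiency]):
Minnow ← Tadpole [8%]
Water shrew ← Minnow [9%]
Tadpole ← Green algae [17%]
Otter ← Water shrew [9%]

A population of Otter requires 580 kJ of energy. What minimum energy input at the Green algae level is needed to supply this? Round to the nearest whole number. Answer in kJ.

Cumulative transfer efficiency: 0.17 × 0.08 × 0.09 × 0.09 = 0.00011016
Green algae energy = 580 / 0.00011016 = 5265069 kJ

5265069 kJ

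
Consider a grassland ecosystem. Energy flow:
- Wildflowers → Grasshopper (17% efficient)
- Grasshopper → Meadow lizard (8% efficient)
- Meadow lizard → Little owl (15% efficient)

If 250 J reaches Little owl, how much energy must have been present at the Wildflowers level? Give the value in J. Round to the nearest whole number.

122549 J

Cumulative transfer efficiency: 0.17 × 0.08 × 0.15 = 0.00204
Wildflowers energy = 250 / 0.00204 = 122549 J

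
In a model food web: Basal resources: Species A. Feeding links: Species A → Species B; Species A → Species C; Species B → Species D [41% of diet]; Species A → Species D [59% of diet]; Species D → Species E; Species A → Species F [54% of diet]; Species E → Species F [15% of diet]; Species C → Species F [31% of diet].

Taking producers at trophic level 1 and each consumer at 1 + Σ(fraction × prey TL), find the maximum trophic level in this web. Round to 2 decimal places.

3.41

Species B: 1 + 1 = 2
Species C: 1 + 1 = 2
Species D: 1 + (0.41×2 + 0.59×1) = 2.41
Species E: 1 + 2.41 = 3.41
Species F: 1 + (0.54×1 + 0.15×3.41 + 0.31×2) = 2.6715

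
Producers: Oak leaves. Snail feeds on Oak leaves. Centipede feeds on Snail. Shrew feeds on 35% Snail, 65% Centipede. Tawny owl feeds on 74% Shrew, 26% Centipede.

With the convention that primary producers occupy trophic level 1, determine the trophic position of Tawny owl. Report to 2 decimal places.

Snail: 1 + 1 = 2
Centipede: 1 + 2 = 3
Shrew: 1 + (0.35×2 + 0.65×3) = 3.65
Tawny owl: 1 + (0.74×3.65 + 0.26×3) = 4.481

4.48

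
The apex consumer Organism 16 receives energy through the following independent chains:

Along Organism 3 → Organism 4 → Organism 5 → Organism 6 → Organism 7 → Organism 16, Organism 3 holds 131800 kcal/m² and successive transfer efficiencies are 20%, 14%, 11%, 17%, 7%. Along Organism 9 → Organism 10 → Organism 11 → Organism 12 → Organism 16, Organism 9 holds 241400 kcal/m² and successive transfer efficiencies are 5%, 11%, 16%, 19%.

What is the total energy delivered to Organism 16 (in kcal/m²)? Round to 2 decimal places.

Via Organism 3: 131800 × 0.2 × 0.14 × 0.11 × 0.17 × 0.07 = 4.8307336 kcal/m²
Via Organism 9: 241400 × 0.05 × 0.11 × 0.16 × 0.19 = 40.36208 kcal/m²
Total at Organism 16: 4.8307336 + 40.36208 = 45.1928136 kcal/m²

45.19 kcal/m²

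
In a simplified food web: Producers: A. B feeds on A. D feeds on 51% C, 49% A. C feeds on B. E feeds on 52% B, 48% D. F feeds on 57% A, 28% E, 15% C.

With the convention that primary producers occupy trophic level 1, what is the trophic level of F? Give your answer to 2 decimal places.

B: 1 + 1 = 2
C: 1 + 2 = 3
D: 1 + (0.51×3 + 0.49×1) = 3.02
E: 1 + (0.52×2 + 0.48×3.02) = 3.4896
F: 1 + (0.57×1 + 0.28×3.4896 + 0.15×3) = 2.997088

3.00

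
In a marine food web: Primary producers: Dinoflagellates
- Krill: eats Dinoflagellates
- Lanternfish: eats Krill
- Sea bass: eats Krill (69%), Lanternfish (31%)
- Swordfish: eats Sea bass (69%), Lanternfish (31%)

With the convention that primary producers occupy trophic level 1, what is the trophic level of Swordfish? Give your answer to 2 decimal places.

Krill: 1 + 1 = 2
Lanternfish: 1 + 2 = 3
Sea bass: 1 + (0.69×2 + 0.31×3) = 3.31
Swordfish: 1 + (0.69×3.31 + 0.31×3) = 4.2139

4.21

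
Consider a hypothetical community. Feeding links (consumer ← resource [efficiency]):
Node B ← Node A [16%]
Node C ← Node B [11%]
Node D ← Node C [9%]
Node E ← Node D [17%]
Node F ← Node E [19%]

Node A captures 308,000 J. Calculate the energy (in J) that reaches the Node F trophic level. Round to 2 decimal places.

15.76 J

Node B: 308000 × 0.16 = 49280 J
Node C: 49280 × 0.11 = 5420.8 J
Node D: 5420.8 × 0.09 = 487.872 J
Node E: 487.872 × 0.17 = 82.93824 J
Node F: 82.93824 × 0.19 = 15.7582656 J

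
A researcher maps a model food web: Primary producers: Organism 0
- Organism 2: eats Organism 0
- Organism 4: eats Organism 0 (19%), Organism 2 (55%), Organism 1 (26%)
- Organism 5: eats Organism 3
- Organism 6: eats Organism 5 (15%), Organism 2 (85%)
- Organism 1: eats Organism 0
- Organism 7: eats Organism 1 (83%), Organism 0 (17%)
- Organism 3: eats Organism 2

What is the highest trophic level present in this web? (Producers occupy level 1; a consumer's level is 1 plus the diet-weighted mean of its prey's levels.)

Organism 1: 1 + 1 = 2
Organism 2: 1 + 1 = 2
Organism 3: 1 + 2 = 3
Organism 4: 1 + (0.19×1 + 0.55×2 + 0.26×2) = 2.81
Organism 5: 1 + 3 = 4
Organism 6: 1 + (0.15×4 + 0.85×2) = 3.3
Organism 7: 1 + (0.83×2 + 0.17×1) = 2.83

4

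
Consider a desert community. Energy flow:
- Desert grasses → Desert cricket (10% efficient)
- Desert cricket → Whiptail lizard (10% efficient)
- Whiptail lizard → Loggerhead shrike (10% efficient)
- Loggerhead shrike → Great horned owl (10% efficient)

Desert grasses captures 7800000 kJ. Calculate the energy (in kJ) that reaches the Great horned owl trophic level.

Desert cricket: 7800000 × 0.1 = 780000 kJ
Whiptail lizard: 780000 × 0.1 = 78000 kJ
Loggerhead shrike: 78000 × 0.1 = 7800 kJ
Great horned owl: 7800 × 0.1 = 780 kJ

780 kJ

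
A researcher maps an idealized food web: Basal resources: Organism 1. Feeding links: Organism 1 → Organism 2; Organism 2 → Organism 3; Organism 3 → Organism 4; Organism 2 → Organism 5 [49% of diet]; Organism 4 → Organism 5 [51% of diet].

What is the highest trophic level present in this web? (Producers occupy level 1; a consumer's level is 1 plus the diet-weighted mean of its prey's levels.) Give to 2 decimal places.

Organism 2: 1 + 1 = 2
Organism 3: 1 + 2 = 3
Organism 4: 1 + 3 = 4
Organism 5: 1 + (0.49×2 + 0.51×4) = 4.02

4.02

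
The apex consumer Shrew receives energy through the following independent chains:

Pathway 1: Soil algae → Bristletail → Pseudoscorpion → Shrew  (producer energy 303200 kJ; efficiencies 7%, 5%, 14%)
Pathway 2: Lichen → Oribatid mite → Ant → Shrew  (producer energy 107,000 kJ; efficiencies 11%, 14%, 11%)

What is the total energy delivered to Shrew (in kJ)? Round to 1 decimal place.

329.8 kJ

Pathway 1: 303200 × 0.07 × 0.05 × 0.14 = 148.568 kJ
Pathway 2: 107000 × 0.11 × 0.14 × 0.11 = 181.258 kJ
Total at Shrew: 148.568 + 181.258 = 329.826 kJ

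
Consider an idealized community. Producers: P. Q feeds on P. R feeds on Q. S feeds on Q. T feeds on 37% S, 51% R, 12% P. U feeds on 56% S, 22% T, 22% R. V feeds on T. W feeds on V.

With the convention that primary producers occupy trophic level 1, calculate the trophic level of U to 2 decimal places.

Q: 1 + 1 = 2
R: 1 + 2 = 3
S: 1 + 2 = 3
T: 1 + (0.37×3 + 0.51×3 + 0.12×1) = 3.76
U: 1 + (0.56×3 + 0.22×3.76 + 0.22×3) = 4.1672
V: 1 + 3.76 = 4.76
W: 1 + 4.76 = 5.76

4.17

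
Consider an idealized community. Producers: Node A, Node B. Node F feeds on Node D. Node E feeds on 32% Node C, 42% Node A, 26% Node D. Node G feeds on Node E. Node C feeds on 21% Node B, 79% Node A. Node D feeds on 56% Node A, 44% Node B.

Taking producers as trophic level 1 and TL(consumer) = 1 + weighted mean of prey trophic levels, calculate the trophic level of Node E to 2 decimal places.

Node C: 1 + (0.21×1 + 0.79×1) = 2
Node D: 1 + (0.56×1 + 0.44×1) = 2
Node E: 1 + (0.32×2 + 0.42×1 + 0.26×2) = 2.58
Node F: 1 + 2 = 3
Node G: 1 + 2.58 = 3.58

2.58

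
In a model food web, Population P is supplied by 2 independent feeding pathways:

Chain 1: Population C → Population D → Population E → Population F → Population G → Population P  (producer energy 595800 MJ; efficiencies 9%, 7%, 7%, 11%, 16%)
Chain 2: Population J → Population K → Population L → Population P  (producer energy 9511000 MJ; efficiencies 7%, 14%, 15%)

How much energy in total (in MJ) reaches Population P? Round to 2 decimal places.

13985.79 MJ

Chain 1: 595800 × 0.09 × 0.07 × 0.07 × 0.11 × 0.16 = 4.62436128 MJ
Chain 2: 9511000 × 0.07 × 0.14 × 0.15 = 13981.17 MJ
Total at Population P: 4.62436128 + 13981.17 = 13985.79436128 MJ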